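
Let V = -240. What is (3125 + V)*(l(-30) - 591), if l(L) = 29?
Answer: -1621370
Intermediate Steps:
(3125 + V)*(l(-30) - 591) = (3125 - 240)*(29 - 591) = 2885*(-562) = -1621370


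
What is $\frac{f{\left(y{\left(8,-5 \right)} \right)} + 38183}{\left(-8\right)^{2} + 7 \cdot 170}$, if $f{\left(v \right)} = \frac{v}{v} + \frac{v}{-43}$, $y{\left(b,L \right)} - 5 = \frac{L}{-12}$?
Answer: $\frac{19702879}{647064} \approx 30.45$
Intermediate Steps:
$y{\left(b,L \right)} = 5 - \frac{L}{12}$ ($y{\left(b,L \right)} = 5 + \frac{L}{-12} = 5 + L \left(- \frac{1}{12}\right) = 5 - \frac{L}{12}$)
$f{\left(v \right)} = 1 - \frac{v}{43}$ ($f{\left(v \right)} = 1 + v \left(- \frac{1}{43}\right) = 1 - \frac{v}{43}$)
$\frac{f{\left(y{\left(8,-5 \right)} \right)} + 38183}{\left(-8\right)^{2} + 7 \cdot 170} = \frac{\left(1 - \frac{5 - - \frac{5}{12}}{43}\right) + 38183}{\left(-8\right)^{2} + 7 \cdot 170} = \frac{\left(1 - \frac{5 + \frac{5}{12}}{43}\right) + 38183}{64 + 1190} = \frac{\left(1 - \frac{65}{516}\right) + 38183}{1254} = \left(\left(1 - \frac{65}{516}\right) + 38183\right) \frac{1}{1254} = \left(\frac{451}{516} + 38183\right) \frac{1}{1254} = \frac{19702879}{516} \cdot \frac{1}{1254} = \frac{19702879}{647064}$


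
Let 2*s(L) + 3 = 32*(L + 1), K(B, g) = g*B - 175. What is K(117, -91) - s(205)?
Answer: -28233/2 ≈ -14117.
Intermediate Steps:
K(B, g) = -175 + B*g (K(B, g) = B*g - 175 = -175 + B*g)
s(L) = 29/2 + 16*L (s(L) = -3/2 + (32*(L + 1))/2 = -3/2 + (32*(1 + L))/2 = -3/2 + (32 + 32*L)/2 = -3/2 + (16 + 16*L) = 29/2 + 16*L)
K(117, -91) - s(205) = (-175 + 117*(-91)) - (29/2 + 16*205) = (-175 - 10647) - (29/2 + 3280) = -10822 - 1*6589/2 = -10822 - 6589/2 = -28233/2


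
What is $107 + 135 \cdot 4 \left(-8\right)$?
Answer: $-4213$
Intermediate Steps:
$107 + 135 \cdot 4 \left(-8\right) = 107 + 135 \left(-32\right) = 107 - 4320 = -4213$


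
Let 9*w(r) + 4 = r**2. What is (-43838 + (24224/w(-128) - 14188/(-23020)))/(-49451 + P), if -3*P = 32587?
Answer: 68852659671/94759182700 ≈ 0.72661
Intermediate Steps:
P = -32587/3 (P = -1/3*32587 = -32587/3 ≈ -10862.)
w(r) = -4/9 + r**2/9
(-43838 + (24224/w(-128) - 14188/(-23020)))/(-49451 + P) = (-43838 + (24224/(-4/9 + (1/9)*(-128)**2) - 14188/(-23020)))/(-49451 - 32587/3) = (-43838 + (24224/(-4/9 + (1/9)*16384) - 14188*(-1/23020)))/(-180940/3) = (-43838 + (24224/(-4/9 + 16384/9) + 3547/5755))*(-3/180940) = (-43838 + (24224/1820 + 3547/5755))*(-3/180940) = (-43838 + (24224*(1/1820) + 3547/5755))*(-3/180940) = (-43838 + (6056/455 + 3547/5755))*(-3/180940) = (-43838 + 7293233/523705)*(-3/180940) = -22950886557/523705*(-3/180940) = 68852659671/94759182700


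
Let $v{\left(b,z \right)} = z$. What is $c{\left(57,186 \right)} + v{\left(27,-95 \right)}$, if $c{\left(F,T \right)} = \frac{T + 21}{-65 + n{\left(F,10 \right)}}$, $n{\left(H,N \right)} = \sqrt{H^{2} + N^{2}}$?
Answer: $- \frac{32225}{292} - \frac{69 \sqrt{3349}}{292} \approx -124.03$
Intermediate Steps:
$c{\left(F,T \right)} = \frac{21 + T}{-65 + \sqrt{100 + F^{2}}}$ ($c{\left(F,T \right)} = \frac{T + 21}{-65 + \sqrt{F^{2} + 10^{2}}} = \frac{21 + T}{-65 + \sqrt{F^{2} + 100}} = \frac{21 + T}{-65 + \sqrt{100 + F^{2}}}$)
$c{\left(57,186 \right)} + v{\left(27,-95 \right)} = \frac{21 + 186}{-65 + \sqrt{100 + 57^{2}}} - 95 = \frac{1}{-65 + \sqrt{100 + 3249}} \cdot 207 - 95 = \frac{1}{-65 + \sqrt{3349}} \cdot 207 - 95 = \frac{207}{-65 + \sqrt{3349}} - 95 = -95 + \frac{207}{-65 + \sqrt{3349}}$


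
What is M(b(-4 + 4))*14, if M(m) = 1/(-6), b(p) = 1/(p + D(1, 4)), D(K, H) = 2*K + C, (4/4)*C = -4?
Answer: -7/3 ≈ -2.3333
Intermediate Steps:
C = -4
D(K, H) = -4 + 2*K (D(K, H) = 2*K - 4 = -4 + 2*K)
b(p) = 1/(-2 + p) (b(p) = 1/(p + (-4 + 2*1)) = 1/(p + (-4 + 2)) = 1/(p - 2) = 1/(-2 + p))
M(m) = -⅙
M(b(-4 + 4))*14 = -⅙*14 = -7/3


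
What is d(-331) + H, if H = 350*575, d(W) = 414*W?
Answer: 64216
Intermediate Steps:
H = 201250
d(-331) + H = 414*(-331) + 201250 = -137034 + 201250 = 64216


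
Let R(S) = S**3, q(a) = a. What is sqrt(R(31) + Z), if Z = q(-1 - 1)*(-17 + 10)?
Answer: sqrt(29805) ≈ 172.64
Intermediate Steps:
Z = 14 (Z = (-1 - 1)*(-17 + 10) = -2*(-7) = 14)
sqrt(R(31) + Z) = sqrt(31**3 + 14) = sqrt(29791 + 14) = sqrt(29805)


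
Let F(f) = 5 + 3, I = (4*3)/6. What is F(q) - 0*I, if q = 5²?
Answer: 8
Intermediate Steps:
q = 25
I = 2 (I = 12*(⅙) = 2)
F(f) = 8
F(q) - 0*I = 8 - 0*2 = 8 - 8*0 = 8 + 0 = 8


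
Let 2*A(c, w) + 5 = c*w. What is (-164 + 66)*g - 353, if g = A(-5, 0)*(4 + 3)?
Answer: 1362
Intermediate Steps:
A(c, w) = -5/2 + c*w/2 (A(c, w) = -5/2 + (c*w)/2 = -5/2 + c*w/2)
g = -35/2 (g = (-5/2 + (½)*(-5)*0)*(4 + 3) = (-5/2 + 0)*7 = -5/2*7 = -35/2 ≈ -17.500)
(-164 + 66)*g - 353 = (-164 + 66)*(-35/2) - 353 = -98*(-35/2) - 353 = 1715 - 353 = 1362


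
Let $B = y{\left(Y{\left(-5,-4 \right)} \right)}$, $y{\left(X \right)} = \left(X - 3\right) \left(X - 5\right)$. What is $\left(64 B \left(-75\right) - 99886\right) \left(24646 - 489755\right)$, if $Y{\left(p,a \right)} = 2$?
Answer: $53155447174$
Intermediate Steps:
$y{\left(X \right)} = \left(-5 + X\right) \left(-3 + X\right)$ ($y{\left(X \right)} = \left(-3 + X\right) \left(-5 + X\right) = \left(-5 + X\right) \left(-3 + X\right)$)
$B = 3$ ($B = 15 + 2^{2} - 16 = 15 + 4 - 16 = 3$)
$\left(64 B \left(-75\right) - 99886\right) \left(24646 - 489755\right) = \left(64 \cdot 3 \left(-75\right) - 99886\right) \left(24646 - 489755\right) = \left(192 \left(-75\right) - 99886\right) \left(-465109\right) = \left(-14400 - 99886\right) \left(-465109\right) = \left(-114286\right) \left(-465109\right) = 53155447174$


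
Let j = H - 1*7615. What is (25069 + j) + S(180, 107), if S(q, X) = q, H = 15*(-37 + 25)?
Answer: 17454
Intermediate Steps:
H = -180 (H = 15*(-12) = -180)
j = -7795 (j = -180 - 1*7615 = -180 - 7615 = -7795)
(25069 + j) + S(180, 107) = (25069 - 7795) + 180 = 17274 + 180 = 17454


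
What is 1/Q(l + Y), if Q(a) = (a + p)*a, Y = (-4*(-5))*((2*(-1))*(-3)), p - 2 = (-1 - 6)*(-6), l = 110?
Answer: 1/63020 ≈ 1.5868e-5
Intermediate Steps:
p = 44 (p = 2 + (-1 - 6)*(-6) = 2 - 7*(-6) = 2 + 42 = 44)
Y = 120 (Y = 20*(-2*(-3)) = 20*6 = 120)
Q(a) = a*(44 + a) (Q(a) = (a + 44)*a = (44 + a)*a = a*(44 + a))
1/Q(l + Y) = 1/((110 + 120)*(44 + (110 + 120))) = 1/(230*(44 + 230)) = 1/(230*274) = 1/63020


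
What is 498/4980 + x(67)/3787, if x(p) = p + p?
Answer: 5127/37870 ≈ 0.13538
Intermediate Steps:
x(p) = 2*p
498/4980 + x(67)/3787 = 498/4980 + (2*67)/3787 = 498*(1/4980) + 134*(1/3787) = ⅒ + 134/3787 = 5127/37870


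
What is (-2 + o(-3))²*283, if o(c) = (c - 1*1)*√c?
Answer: -12452 + 4528*I*√3 ≈ -12452.0 + 7842.7*I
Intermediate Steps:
o(c) = √c*(-1 + c) (o(c) = (c - 1)*√c = (-1 + c)*√c = √c*(-1 + c))
(-2 + o(-3))²*283 = (-2 + √(-3)*(-1 - 3))²*283 = (-2 + (I*√3)*(-4))²*283 = (-2 - 4*I*√3)²*283 = 283*(-2 - 4*I*√3)²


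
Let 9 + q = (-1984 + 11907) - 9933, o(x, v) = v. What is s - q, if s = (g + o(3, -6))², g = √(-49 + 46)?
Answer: 52 - 12*I*√3 ≈ 52.0 - 20.785*I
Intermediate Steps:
g = I*√3 (g = √(-3) = I*√3 ≈ 1.732*I)
q = -19 (q = -9 + ((-1984 + 11907) - 9933) = -9 + (9923 - 9933) = -9 - 10 = -19)
s = (-6 + I*√3)² (s = (I*√3 - 6)² = (-6 + I*√3)² ≈ 33.0 - 20.785*I)
s - q = (6 - I*√3)² - 1*(-19) = (6 - I*√3)² + 19 = 19 + (6 - I*√3)²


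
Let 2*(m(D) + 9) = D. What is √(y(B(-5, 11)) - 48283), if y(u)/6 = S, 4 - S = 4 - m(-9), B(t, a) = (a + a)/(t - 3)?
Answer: 2*I*√12091 ≈ 219.92*I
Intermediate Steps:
B(t, a) = 2*a/(-3 + t) (B(t, a) = (2*a)/(-3 + t) = 2*a/(-3 + t))
m(D) = -9 + D/2
S = -27/2 (S = 4 - (4 - (-9 + (½)*(-9))) = 4 - (4 - (-9 - 9/2)) = 4 - (4 - 1*(-27/2)) = 4 - (4 + 27/2) = 4 - 1*35/2 = 4 - 35/2 = -27/2 ≈ -13.500)
y(u) = -81 (y(u) = 6*(-27/2) = -81)
√(y(B(-5, 11)) - 48283) = √(-81 - 48283) = √(-48364) = 2*I*√12091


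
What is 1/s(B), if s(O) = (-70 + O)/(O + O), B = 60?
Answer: -12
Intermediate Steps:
s(O) = (-70 + O)/(2*O) (s(O) = (-70 + O)/((2*O)) = (-70 + O)*(1/(2*O)) = (-70 + O)/(2*O))
1/s(B) = 1/((½)*(-70 + 60)/60) = 1/((½)*(1/60)*(-10)) = 1/(-1/12) = -12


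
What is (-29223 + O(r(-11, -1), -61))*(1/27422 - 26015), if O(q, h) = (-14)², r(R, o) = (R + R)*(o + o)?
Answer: 20707377890883/27422 ≈ 7.5514e+8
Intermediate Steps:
r(R, o) = 4*R*o (r(R, o) = (2*R)*(2*o) = 4*R*o)
O(q, h) = 196
(-29223 + O(r(-11, -1), -61))*(1/27422 - 26015) = (-29223 + 196)*(1/27422 - 26015) = -29027*(1/27422 - 26015) = -29027*(-713383329/27422) = 20707377890883/27422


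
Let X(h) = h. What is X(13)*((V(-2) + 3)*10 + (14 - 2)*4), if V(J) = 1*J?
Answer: 754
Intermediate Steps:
V(J) = J
X(13)*((V(-2) + 3)*10 + (14 - 2)*4) = 13*((-2 + 3)*10 + (14 - 2)*4) = 13*(1*10 + 12*4) = 13*(10 + 48) = 13*58 = 754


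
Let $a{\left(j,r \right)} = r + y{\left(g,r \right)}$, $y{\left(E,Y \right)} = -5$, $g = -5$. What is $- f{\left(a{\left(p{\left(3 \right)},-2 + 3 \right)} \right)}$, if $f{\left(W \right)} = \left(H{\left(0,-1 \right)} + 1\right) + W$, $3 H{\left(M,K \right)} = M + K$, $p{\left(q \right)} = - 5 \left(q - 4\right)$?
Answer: $\frac{10}{3} \approx 3.3333$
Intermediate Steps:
$p{\left(q \right)} = 20 - 5 q$ ($p{\left(q \right)} = - 5 \left(-4 + q\right) = 20 - 5 q$)
$H{\left(M,K \right)} = \frac{K}{3} + \frac{M}{3}$ ($H{\left(M,K \right)} = \frac{M + K}{3} = \frac{K + M}{3} = \frac{K}{3} + \frac{M}{3}$)
$a{\left(j,r \right)} = -5 + r$ ($a{\left(j,r \right)} = r - 5 = -5 + r$)
$f{\left(W \right)} = \frac{2}{3} + W$ ($f{\left(W \right)} = \left(\left(\frac{1}{3} \left(-1\right) + \frac{1}{3} \cdot 0\right) + 1\right) + W = \left(\left(- \frac{1}{3} + 0\right) + 1\right) + W = \left(- \frac{1}{3} + 1\right) + W = \frac{2}{3} + W$)
$- f{\left(a{\left(p{\left(3 \right)},-2 + 3 \right)} \right)} = - (\frac{2}{3} + \left(-5 + \left(-2 + 3\right)\right)) = - (\frac{2}{3} + \left(-5 + 1\right)) = - (\frac{2}{3} - 4) = \left(-1\right) \left(- \frac{10}{3}\right) = \frac{10}{3}$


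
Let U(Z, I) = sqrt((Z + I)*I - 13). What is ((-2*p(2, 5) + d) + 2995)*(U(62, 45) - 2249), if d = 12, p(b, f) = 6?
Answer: -6735755 + 146755*sqrt(2) ≈ -6.5282e+6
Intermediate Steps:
U(Z, I) = sqrt(-13 + I*(I + Z)) (U(Z, I) = sqrt((I + Z)*I - 13) = sqrt(I*(I + Z) - 13) = sqrt(-13 + I*(I + Z)))
((-2*p(2, 5) + d) + 2995)*(U(62, 45) - 2249) = ((-2*6 + 12) + 2995)*(sqrt(-13 + 45**2 + 45*62) - 2249) = ((-12 + 12) + 2995)*(sqrt(-13 + 2025 + 2790) - 2249) = (0 + 2995)*(sqrt(4802) - 2249) = 2995*(49*sqrt(2) - 2249) = 2995*(-2249 + 49*sqrt(2)) = -6735755 + 146755*sqrt(2)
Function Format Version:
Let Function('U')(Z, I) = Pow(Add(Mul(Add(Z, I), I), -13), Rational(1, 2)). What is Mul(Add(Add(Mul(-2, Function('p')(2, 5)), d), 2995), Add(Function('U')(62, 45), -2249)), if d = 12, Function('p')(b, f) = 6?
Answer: Add(-6735755, Mul(146755, Pow(2, Rational(1, 2)))) ≈ -6.5282e+6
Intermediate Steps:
Function('U')(Z, I) = Pow(Add(-13, Mul(I, Add(I, Z))), Rational(1, 2)) (Function('U')(Z, I) = Pow(Add(Mul(Add(I, Z), I), -13), Rational(1, 2)) = Pow(Add(Mul(I, Add(I, Z)), -13), Rational(1, 2)) = Pow(Add(-13, Mul(I, Add(I, Z))), Rational(1, 2)))
Mul(Add(Add(Mul(-2, Function('p')(2, 5)), d), 2995), Add(Function('U')(62, 45), -2249)) = Mul(Add(Add(Mul(-2, 6), 12), 2995), Add(Pow(Add(-13, Pow(45, 2), Mul(45, 62)), Rational(1, 2)), -2249)) = Mul(Add(Add(-12, 12), 2995), Add(Pow(Add(-13, 2025, 2790), Rational(1, 2)), -2249)) = Mul(Add(0, 2995), Add(Pow(4802, Rational(1, 2)), -2249)) = Mul(2995, Add(Mul(49, Pow(2, Rational(1, 2))), -2249)) = Mul(2995, Add(-2249, Mul(49, Pow(2, Rational(1, 2))))) = Add(-6735755, Mul(146755, Pow(2, Rational(1, 2))))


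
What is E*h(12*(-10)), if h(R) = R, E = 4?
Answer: -480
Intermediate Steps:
E*h(12*(-10)) = 4*(12*(-10)) = 4*(-120) = -480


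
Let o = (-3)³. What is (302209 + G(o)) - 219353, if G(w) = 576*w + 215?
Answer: 67519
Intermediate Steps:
o = -27
G(w) = 215 + 576*w
(302209 + G(o)) - 219353 = (302209 + (215 + 576*(-27))) - 219353 = (302209 + (215 - 15552)) - 219353 = (302209 - 15337) - 219353 = 286872 - 219353 = 67519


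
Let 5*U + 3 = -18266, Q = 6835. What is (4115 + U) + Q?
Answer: 36481/5 ≈ 7296.2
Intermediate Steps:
U = -18269/5 (U = -⅗ + (⅕)*(-18266) = -⅗ - 18266/5 = -18269/5 ≈ -3653.8)
(4115 + U) + Q = (4115 - 18269/5) + 6835 = 2306/5 + 6835 = 36481/5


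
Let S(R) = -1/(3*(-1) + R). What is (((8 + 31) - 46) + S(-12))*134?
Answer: -13936/15 ≈ -929.07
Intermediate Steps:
S(R) = -1/(-3 + R)
(((8 + 31) - 46) + S(-12))*134 = (((8 + 31) - 46) - 1/(-3 - 12))*134 = ((39 - 46) - 1/(-15))*134 = (-7 - 1*(-1/15))*134 = (-7 + 1/15)*134 = -104/15*134 = -13936/15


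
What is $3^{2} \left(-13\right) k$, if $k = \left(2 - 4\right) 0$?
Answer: $0$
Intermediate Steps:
$k = 0$ ($k = \left(-2\right) 0 = 0$)
$3^{2} \left(-13\right) k = 3^{2} \left(-13\right) 0 = 9 \left(-13\right) 0 = \left(-117\right) 0 = 0$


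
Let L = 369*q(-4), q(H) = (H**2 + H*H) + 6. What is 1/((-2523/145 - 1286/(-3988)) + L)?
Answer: 9970/139629077 ≈ 7.1403e-5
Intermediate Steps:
q(H) = 6 + 2*H**2 (q(H) = (H**2 + H**2) + 6 = 2*H**2 + 6 = 6 + 2*H**2)
L = 14022 (L = 369*(6 + 2*(-4)**2) = 369*(6 + 2*16) = 369*(6 + 32) = 369*38 = 14022)
1/((-2523/145 - 1286/(-3988)) + L) = 1/((-2523/145 - 1286/(-3988)) + 14022) = 1/((-2523*1/145 - 1286*(-1/3988)) + 14022) = 1/((-87/5 + 643/1994) + 14022) = 1/(-170263/9970 + 14022) = 1/(139629077/9970) = 9970/139629077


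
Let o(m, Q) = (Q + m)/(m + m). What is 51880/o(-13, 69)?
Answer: -168610/7 ≈ -24087.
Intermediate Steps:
o(m, Q) = (Q + m)/(2*m) (o(m, Q) = (Q + m)/((2*m)) = (Q + m)*(1/(2*m)) = (Q + m)/(2*m))
51880/o(-13, 69) = 51880/(((½)*(69 - 13)/(-13))) = 51880/(((½)*(-1/13)*56)) = 51880/(-28/13) = 51880*(-13/28) = -168610/7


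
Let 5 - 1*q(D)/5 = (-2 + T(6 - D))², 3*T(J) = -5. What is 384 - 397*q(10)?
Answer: 154316/9 ≈ 17146.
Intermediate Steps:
T(J) = -5/3 (T(J) = (⅓)*(-5) = -5/3)
q(D) = -380/9 (q(D) = 25 - 5*(-2 - 5/3)² = 25 - 5*(-11/3)² = 25 - 5*121/9 = 25 - 605/9 = -380/9)
384 - 397*q(10) = 384 - 397*(-380/9) = 384 + 150860/9 = 154316/9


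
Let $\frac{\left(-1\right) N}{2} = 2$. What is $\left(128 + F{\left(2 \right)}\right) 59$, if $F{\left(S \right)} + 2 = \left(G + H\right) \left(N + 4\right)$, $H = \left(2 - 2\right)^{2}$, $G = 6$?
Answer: $7434$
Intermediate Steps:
$N = -4$ ($N = \left(-2\right) 2 = -4$)
$H = 0$ ($H = 0^{2} = 0$)
$F{\left(S \right)} = -2$ ($F{\left(S \right)} = -2 + \left(6 + 0\right) \left(-4 + 4\right) = -2 + 6 \cdot 0 = -2 + 0 = -2$)
$\left(128 + F{\left(2 \right)}\right) 59 = \left(128 - 2\right) 59 = 126 \cdot 59 = 7434$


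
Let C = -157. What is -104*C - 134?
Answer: 16194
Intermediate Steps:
-104*C - 134 = -104*(-157) - 134 = 16328 - 134 = 16194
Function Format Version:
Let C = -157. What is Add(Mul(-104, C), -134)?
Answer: 16194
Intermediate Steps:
Add(Mul(-104, C), -134) = Add(Mul(-104, -157), -134) = Add(16328, -134) = 16194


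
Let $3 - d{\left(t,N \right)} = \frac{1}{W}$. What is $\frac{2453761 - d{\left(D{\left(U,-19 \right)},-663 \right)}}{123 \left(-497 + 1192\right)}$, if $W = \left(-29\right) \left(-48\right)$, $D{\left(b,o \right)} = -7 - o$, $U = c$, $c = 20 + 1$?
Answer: $\frac{3415631137}{118995120} \approx 28.704$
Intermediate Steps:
$c = 21$
$U = 21$
$W = 1392$
$d{\left(t,N \right)} = \frac{4175}{1392}$ ($d{\left(t,N \right)} = 3 - \frac{1}{1392} = \frac{4175}{1392}$)
$\frac{2453761 - d{\left(D{\left(U,-19 \right)},-663 \right)}}{123 \left(-497 + 1192\right)} = \frac{2453761 - \frac{4175}{1392}}{123 \left(-497 + 1192\right)} = \frac{2453761 - \frac{4175}{1392}}{123 \cdot 695} = \frac{3415631137}{1392 \cdot 85485} = \frac{3415631137}{1392} \cdot \frac{1}{85485} = \frac{3415631137}{118995120}$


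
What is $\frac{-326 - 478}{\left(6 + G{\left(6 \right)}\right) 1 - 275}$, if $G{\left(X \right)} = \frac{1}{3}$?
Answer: $\frac{1206}{403} \approx 2.9926$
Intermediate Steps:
$G{\left(X \right)} = \frac{1}{3}$
$\frac{-326 - 478}{\left(6 + G{\left(6 \right)}\right) 1 - 275} = \frac{-326 - 478}{\left(6 + \frac{1}{3}\right) 1 - 275} = - \frac{804}{\frac{19}{3} \cdot 1 - 275} = - \frac{804}{\frac{19}{3} - 275} = - \frac{804}{- \frac{806}{3}} = \left(-804\right) \left(- \frac{3}{806}\right) = \frac{1206}{403}$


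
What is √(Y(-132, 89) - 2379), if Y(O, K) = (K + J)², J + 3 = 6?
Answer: √6085 ≈ 78.006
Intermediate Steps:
J = 3 (J = -3 + 6 = 3)
Y(O, K) = (3 + K)² (Y(O, K) = (K + 3)² = (3 + K)²)
√(Y(-132, 89) - 2379) = √((3 + 89)² - 2379) = √(92² - 2379) = √(8464 - 2379) = √6085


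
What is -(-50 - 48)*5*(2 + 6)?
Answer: 3920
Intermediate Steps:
-(-50 - 48)*5*(2 + 6) = -(-98)*5*8 = -(-98)*40 = -1*(-3920) = 3920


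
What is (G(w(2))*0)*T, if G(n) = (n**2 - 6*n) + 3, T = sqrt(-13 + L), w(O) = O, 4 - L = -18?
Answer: 0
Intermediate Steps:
L = 22 (L = 4 - 1*(-18) = 4 + 18 = 22)
T = 3 (T = sqrt(-13 + 22) = sqrt(9) = 3)
G(n) = 3 + n**2 - 6*n
(G(w(2))*0)*T = ((3 + 2**2 - 6*2)*0)*3 = ((3 + 4 - 12)*0)*3 = -5*0*3 = 0*3 = 0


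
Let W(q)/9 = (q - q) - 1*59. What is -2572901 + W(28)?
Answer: -2573432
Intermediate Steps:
W(q) = -531 (W(q) = 9*((q - q) - 1*59) = 9*(0 - 59) = 9*(-59) = -531)
-2572901 + W(28) = -2572901 - 531 = -2573432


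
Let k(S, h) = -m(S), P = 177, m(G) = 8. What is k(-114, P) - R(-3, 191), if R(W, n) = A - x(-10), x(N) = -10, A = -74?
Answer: 56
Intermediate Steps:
k(S, h) = -8 (k(S, h) = -1*8 = -8)
R(W, n) = -64 (R(W, n) = -74 - 1*(-10) = -74 + 10 = -64)
k(-114, P) - R(-3, 191) = -8 - 1*(-64) = -8 + 64 = 56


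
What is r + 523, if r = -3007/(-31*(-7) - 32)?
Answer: 93748/185 ≈ 506.75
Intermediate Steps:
r = -3007/185 (r = -3007/(217 - 32) = -3007/185 ≈ -16.254)
r + 523 = -3007/185 + 523 = 93748/185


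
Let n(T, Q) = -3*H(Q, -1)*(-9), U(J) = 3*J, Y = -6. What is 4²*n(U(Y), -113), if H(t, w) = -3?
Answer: -1296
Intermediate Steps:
n(T, Q) = -81 (n(T, Q) = -3*(-3)*(-9) = 9*(-9) = -81)
4²*n(U(Y), -113) = 4²*(-81) = 16*(-81) = -1296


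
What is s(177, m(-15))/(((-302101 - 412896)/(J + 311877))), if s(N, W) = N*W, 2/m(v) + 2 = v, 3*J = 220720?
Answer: 136449418/12154949 ≈ 11.226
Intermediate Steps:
J = 220720/3 (J = (⅓)*220720 = 220720/3 ≈ 73573.)
m(v) = 2/(-2 + v)
s(177, m(-15))/(((-302101 - 412896)/(J + 311877))) = (177*(2/(-2 - 15)))/(((-302101 - 412896)/(220720/3 + 311877))) = (177*(2/(-17)))/((-714997/1156351/3)) = (177*(2*(-1/17)))/((-714997*3/1156351)) = (177*(-2/17))/(-2144991/1156351) = -354/17*(-1156351/2144991) = 136449418/12154949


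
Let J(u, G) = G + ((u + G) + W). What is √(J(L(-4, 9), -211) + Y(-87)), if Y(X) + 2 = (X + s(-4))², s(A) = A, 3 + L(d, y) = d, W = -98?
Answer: 2*√1938 ≈ 88.045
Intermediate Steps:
L(d, y) = -3 + d
Y(X) = -2 + (-4 + X)² (Y(X) = -2 + (X - 4)² = -2 + (-4 + X)²)
J(u, G) = -98 + u + 2*G (J(u, G) = G + ((u + G) - 98) = G + ((G + u) - 98) = G + (-98 + G + u) = -98 + u + 2*G)
√(J(L(-4, 9), -211) + Y(-87)) = √((-98 + (-3 - 4) + 2*(-211)) + (-2 + (-4 - 87)²)) = √((-98 - 7 - 422) + (-2 + (-91)²)) = √(-527 + (-2 + 8281)) = √(-527 + 8279) = √7752 = 2*√1938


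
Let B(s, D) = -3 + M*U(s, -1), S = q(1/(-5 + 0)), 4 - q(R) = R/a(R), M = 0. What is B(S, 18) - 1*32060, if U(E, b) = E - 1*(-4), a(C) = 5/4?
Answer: -32063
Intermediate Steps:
a(C) = 5/4 (a(C) = 5*(1/4) = 5/4)
U(E, b) = 4 + E (U(E, b) = E + 4 = 4 + E)
q(R) = 4 - 4*R/5 (q(R) = 4 - R/5/4 = 4 - R*4/5 = 4 - 4*R/5)
S = 104/25 (S = 4 - 4/(5*(-5 + 0)) = 4 - 4/5/(-5) = 4 - 4/5*(-1/5) = 4 + 4/25 = 104/25 ≈ 4.1600)
B(s, D) = -3 (B(s, D) = -3 + 0*(4 + s) = -3 + 0 = -3)
B(S, 18) - 1*32060 = -3 - 1*32060 = -3 - 32060 = -32063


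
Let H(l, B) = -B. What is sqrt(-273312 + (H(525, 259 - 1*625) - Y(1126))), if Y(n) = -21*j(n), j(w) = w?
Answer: 30*I*sqrt(277) ≈ 499.3*I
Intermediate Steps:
Y(n) = -21*n
sqrt(-273312 + (H(525, 259 - 1*625) - Y(1126))) = sqrt(-273312 + (-(259 - 1*625) - (-21)*1126)) = sqrt(-273312 + (-(259 - 625) - 1*(-23646))) = sqrt(-273312 + (-1*(-366) + 23646)) = sqrt(-273312 + (366 + 23646)) = sqrt(-273312 + 24012) = sqrt(-249300) = 30*I*sqrt(277)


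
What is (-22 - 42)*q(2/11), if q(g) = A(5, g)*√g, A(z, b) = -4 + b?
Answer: 2688*√22/121 ≈ 104.20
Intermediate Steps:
q(g) = √g*(-4 + g) (q(g) = (-4 + g)*√g = √g*(-4 + g))
(-22 - 42)*q(2/11) = (-22 - 42)*(√(2/11)*(-4 + 2/11)) = -64*√(2*(1/11))*(-4 + 2*(1/11)) = -64*√(2/11)*(-4 + 2/11) = -64*√22/11*(-42)/11 = -(-2688)*√22/121 = 2688*√22/121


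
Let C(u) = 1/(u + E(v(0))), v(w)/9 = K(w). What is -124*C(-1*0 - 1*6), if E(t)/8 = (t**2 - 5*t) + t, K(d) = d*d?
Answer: 62/3 ≈ 20.667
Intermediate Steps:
K(d) = d**2
v(w) = 9*w**2
E(t) = -32*t + 8*t**2 (E(t) = 8*((t**2 - 5*t) + t) = 8*(t**2 - 4*t) = -32*t + 8*t**2)
C(u) = 1/u (C(u) = 1/(u + 8*(9*0**2)*(-4 + 9*0**2)) = 1/(u + 8*(9*0)*(-4 + 9*0)) = 1/(u + 8*0*(-4 + 0)) = 1/(u + 8*0*(-4)) = 1/(u + 0) = 1/u)
-124*C(-1*0 - 1*6) = -124/(-1*0 - 1*6) = -124/(0 - 6) = -124/(-6) = -124*(-1/6) = 62/3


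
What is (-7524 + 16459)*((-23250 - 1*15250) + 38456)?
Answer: -393140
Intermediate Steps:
(-7524 + 16459)*((-23250 - 1*15250) + 38456) = 8935*((-23250 - 15250) + 38456) = 8935*(-38500 + 38456) = 8935*(-44) = -393140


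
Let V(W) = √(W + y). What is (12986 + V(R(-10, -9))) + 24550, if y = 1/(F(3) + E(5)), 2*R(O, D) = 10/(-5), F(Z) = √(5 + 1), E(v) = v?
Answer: 37536 + √(-4 - √6)/√(5 + √6) ≈ 37536.0 + 0.93046*I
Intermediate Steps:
F(Z) = √6
R(O, D) = -1 (R(O, D) = (10/(-5))/2 = (10*(-⅕))/2 = (½)*(-2) = -1)
y = 1/(5 + √6) (y = 1/(√6 + 5) = 1/(5 + √6) ≈ 0.13424)
V(W) = √(5/19 + W - √6/19) (V(W) = √(W + (5/19 - √6/19)) = √(5/19 + W - √6/19))
(12986 + V(R(-10, -9))) + 24550 = (12986 + √(-1 + 1/(5 + √6))) + 24550 = 37536 + √(-1 + 1/(5 + √6))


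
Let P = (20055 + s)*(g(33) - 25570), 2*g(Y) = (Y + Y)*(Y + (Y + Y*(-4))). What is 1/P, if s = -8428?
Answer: -1/322625996 ≈ -3.0996e-9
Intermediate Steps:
g(Y) = -2*Y**2 (g(Y) = ((Y + Y)*(Y + (Y + Y*(-4))))/2 = ((2*Y)*(Y + (Y - 4*Y)))/2 = ((2*Y)*(Y - 3*Y))/2 = ((2*Y)*(-2*Y))/2 = (-4*Y**2)/2 = -2*Y**2)
P = -322625996 (P = (20055 - 8428)*(-2*33**2 - 25570) = 11627*(-2*1089 - 25570) = 11627*(-2178 - 25570) = 11627*(-27748) = -322625996)
1/P = 1/(-322625996) = -1/322625996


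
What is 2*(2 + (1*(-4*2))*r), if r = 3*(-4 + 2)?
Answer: 100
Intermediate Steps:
r = -6 (r = 3*(-2) = -6)
2*(2 + (1*(-4*2))*r) = 2*(2 + (1*(-4*2))*(-6)) = 2*(2 + (1*(-8))*(-6)) = 2*(2 - 8*(-6)) = 2*(2 + 48) = 2*50 = 100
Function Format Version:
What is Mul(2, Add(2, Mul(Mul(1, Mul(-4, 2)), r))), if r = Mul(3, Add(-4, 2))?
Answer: 100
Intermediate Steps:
r = -6 (r = Mul(3, -2) = -6)
Mul(2, Add(2, Mul(Mul(1, Mul(-4, 2)), r))) = Mul(2, Add(2, Mul(Mul(1, Mul(-4, 2)), -6))) = Mul(2, Add(2, Mul(Mul(1, -8), -6))) = Mul(2, Add(2, Mul(-8, -6))) = Mul(2, Add(2, 48)) = Mul(2, 50) = 100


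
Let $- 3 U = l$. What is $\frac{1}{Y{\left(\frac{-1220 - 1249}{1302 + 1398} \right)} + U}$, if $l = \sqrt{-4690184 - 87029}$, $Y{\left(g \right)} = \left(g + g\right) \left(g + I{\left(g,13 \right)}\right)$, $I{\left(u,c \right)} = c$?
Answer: $- \frac{3625467255000}{87144841129036441} + \frac{54675000000 i \sqrt{4777213}}{87144841129036441} \approx -4.1603 \cdot 10^{-5} + 0.0013713 i$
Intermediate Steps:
$Y{\left(g \right)} = 2 g \left(13 + g\right)$ ($Y{\left(g \right)} = \left(g + g\right) \left(g + 13\right) = 2 g \left(13 + g\right)$)
$l = i \sqrt{4777213}$ ($l = \sqrt{-4777213} = i \sqrt{4777213} \approx 2185.7 i$)
$U = - \frac{i \sqrt{4777213}}{3} \approx - 728.56 i$
$\frac{1}{Y{\left(\frac{-1220 - 1249}{1302 + 1398} \right)} + U} = \frac{1}{2 \frac{-1220 - 1249}{1302 + 1398} \left(13 + \frac{-1220 - 1249}{1302 + 1398}\right) - \frac{i \sqrt{4777213}}{3}} = \frac{1}{2 \left(- \frac{2469}{2700}\right) \left(13 - \frac{2469}{2700}\right) - \frac{i \sqrt{4777213}}{3}} = \frac{1}{2 \left(\left(-2469\right) \frac{1}{2700}\right) \left(13 - \frac{823}{900}\right) - \frac{i \sqrt{4777213}}{3}} = \frac{1}{2 \left(- \frac{823}{900}\right) \left(13 - \frac{823}{900}\right) - \frac{i \sqrt{4777213}}{3}} = \frac{1}{2 \left(- \frac{823}{900}\right) \frac{10877}{900} - \frac{i \sqrt{4777213}}{3}} = \frac{1}{- \frac{8951771}{405000} - \frac{i \sqrt{4777213}}{3}}$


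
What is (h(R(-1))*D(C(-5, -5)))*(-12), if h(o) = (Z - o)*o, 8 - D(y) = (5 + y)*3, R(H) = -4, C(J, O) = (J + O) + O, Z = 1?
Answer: 9120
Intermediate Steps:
C(J, O) = J + 2*O
D(y) = -7 - 3*y (D(y) = 8 - (5 + y)*3 = 8 - (15 + 3*y) = 8 + (-15 - 3*y) = -7 - 3*y)
h(o) = o*(1 - o) (h(o) = (1 - o)*o = o*(1 - o))
(h(R(-1))*D(C(-5, -5)))*(-12) = ((-4*(1 - 1*(-4)))*(-7 - 3*(-5 + 2*(-5))))*(-12) = ((-4*(1 + 4))*(-7 - 3*(-5 - 10)))*(-12) = ((-4*5)*(-7 - 3*(-15)))*(-12) = -20*(-7 + 45)*(-12) = -20*38*(-12) = -760*(-12) = 9120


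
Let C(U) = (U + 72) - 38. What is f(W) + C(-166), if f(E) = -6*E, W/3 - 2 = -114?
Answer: 1884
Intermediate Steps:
W = -336 (W = 6 + 3*(-114) = 6 - 342 = -336)
C(U) = 34 + U (C(U) = (72 + U) - 38 = 34 + U)
f(W) + C(-166) = -6*(-336) + (34 - 166) = 2016 - 132 = 1884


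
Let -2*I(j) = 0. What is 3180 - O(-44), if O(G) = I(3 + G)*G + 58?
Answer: 3122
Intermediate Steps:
I(j) = 0 (I(j) = -1/2*0 = 0)
O(G) = 58 (O(G) = 0*G + 58 = 0 + 58 = 58)
3180 - O(-44) = 3180 - 1*58 = 3180 - 58 = 3122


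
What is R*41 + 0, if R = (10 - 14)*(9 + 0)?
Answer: -1476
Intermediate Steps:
R = -36 (R = -4*9 = -36)
R*41 + 0 = -36*41 + 0 = -1476 + 0 = -1476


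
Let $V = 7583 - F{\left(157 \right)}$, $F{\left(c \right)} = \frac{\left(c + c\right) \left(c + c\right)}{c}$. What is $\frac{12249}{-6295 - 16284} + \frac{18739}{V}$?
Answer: $\frac{337916086}{157036945} \approx 2.1518$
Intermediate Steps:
$F{\left(c \right)} = 4 c$ ($F{\left(c \right)} = \frac{2 c 2 c}{c} = \frac{4 c^{2}}{c} = 4 c$)
$V = 6955$ ($V = 7583 - 4 \cdot 157 = 7583 - 628 = 6955$)
$\frac{12249}{-6295 - 16284} + \frac{18739}{V} = \frac{12249}{-6295 - 16284} + \frac{18739}{6955} = \frac{12249}{-6295 - 16284} + 18739 \cdot \frac{1}{6955} = \frac{12249}{-22579} + \frac{18739}{6955} = 12249 \left(- \frac{1}{22579}\right) + \frac{18739}{6955} = - \frac{12249}{22579} + \frac{18739}{6955} = \frac{337916086}{157036945}$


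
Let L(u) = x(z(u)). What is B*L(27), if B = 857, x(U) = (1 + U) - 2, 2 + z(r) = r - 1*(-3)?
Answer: 23139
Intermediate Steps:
z(r) = 1 + r (z(r) = -2 + (r - 1*(-3)) = -2 + (r + 3) = -2 + (3 + r) = 1 + r)
x(U) = -1 + U
L(u) = u (L(u) = -1 + (1 + u) = u)
B*L(27) = 857*27 = 23139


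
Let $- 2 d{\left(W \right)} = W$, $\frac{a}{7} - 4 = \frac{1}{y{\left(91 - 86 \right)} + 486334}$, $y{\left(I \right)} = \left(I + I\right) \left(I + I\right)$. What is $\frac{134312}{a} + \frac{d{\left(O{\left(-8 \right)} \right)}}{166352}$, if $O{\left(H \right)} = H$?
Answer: $\frac{2717107220312063}{566435172492} \approx 4796.9$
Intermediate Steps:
$y{\left(I \right)} = 4 I^{2}$ ($y{\left(I \right)} = 2 I 2 I = 4 I^{2}$)
$a = \frac{13620159}{486434}$ ($a = 28 + \frac{7}{4 \left(91 - 86\right)^{2} + 486334} = 28 + \frac{7}{4 \cdot 5^{2} + 486334} = 28 + \frac{7}{4 \cdot 25 + 486334} = 28 + \frac{7}{100 + 486334} = 28 + \frac{7}{486434} = \frac{13620159}{486434} \approx 28.0$)
$d{\left(W \right)} = - \frac{W}{2}$
$\frac{134312}{a} + \frac{d{\left(O{\left(-8 \right)} \right)}}{166352} = \frac{134312}{\frac{13620159}{486434}} + \frac{\left(- \frac{1}{2}\right) \left(-8\right)}{166352} = 134312 \cdot \frac{486434}{13620159} + 4 \cdot \frac{1}{166352} = \frac{65333923408}{13620159} + \frac{1}{41588} = \frac{2717107220312063}{566435172492}$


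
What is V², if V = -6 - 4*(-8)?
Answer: 676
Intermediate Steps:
V = 26 (V = -6 + 32 = 26)
V² = 26² = 676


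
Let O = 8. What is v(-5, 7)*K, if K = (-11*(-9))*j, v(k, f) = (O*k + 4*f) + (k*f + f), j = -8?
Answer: 31680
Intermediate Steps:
v(k, f) = 5*f + 8*k + f*k (v(k, f) = (8*k + 4*f) + (k*f + f) = (4*f + 8*k) + (f*k + f) = (4*f + 8*k) + (f + f*k) = 5*f + 8*k + f*k)
K = -792 (K = -11*(-9)*(-8) = 99*(-8) = -792)
v(-5, 7)*K = (5*7 + 8*(-5) + 7*(-5))*(-792) = (35 - 40 - 35)*(-792) = -40*(-792) = 31680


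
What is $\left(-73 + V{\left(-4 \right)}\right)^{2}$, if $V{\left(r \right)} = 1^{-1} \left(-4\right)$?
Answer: $5929$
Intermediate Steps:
$V{\left(r \right)} = -4$ ($V{\left(r \right)} = 1 \left(-4\right) = -4$)
$\left(-73 + V{\left(-4 \right)}\right)^{2} = \left(-73 - 4\right)^{2} = \left(-77\right)^{2} = 5929$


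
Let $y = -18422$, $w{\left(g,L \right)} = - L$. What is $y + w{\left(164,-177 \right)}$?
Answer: $-18245$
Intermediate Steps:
$y + w{\left(164,-177 \right)} = -18422 - -177 = -18422 + 177 = -18245$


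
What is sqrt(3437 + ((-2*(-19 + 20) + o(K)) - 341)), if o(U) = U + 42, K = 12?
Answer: 2*sqrt(787) ≈ 56.107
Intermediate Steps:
o(U) = 42 + U
sqrt(3437 + ((-2*(-19 + 20) + o(K)) - 341)) = sqrt(3437 + ((-2*(-19 + 20) + (42 + 12)) - 341)) = sqrt(3437 + ((-2*1 + 54) - 341)) = sqrt(3437 + ((-2 + 54) - 341)) = sqrt(3437 + (52 - 341)) = sqrt(3437 - 289) = sqrt(3148) = 2*sqrt(787)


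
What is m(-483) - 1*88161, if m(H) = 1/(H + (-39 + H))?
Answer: -88601806/1005 ≈ -88161.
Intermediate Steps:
m(H) = 1/(-39 + 2*H)
m(-483) - 1*88161 = 1/(-39 + 2*(-483)) - 1*88161 = 1/(-39 - 966) - 88161 = 1/(-1005) - 88161 = -1/1005 - 88161 = -88601806/1005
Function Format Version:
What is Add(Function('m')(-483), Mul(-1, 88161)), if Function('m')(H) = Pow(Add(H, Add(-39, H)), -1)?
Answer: Rational(-88601806, 1005) ≈ -88161.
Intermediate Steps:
Function('m')(H) = Pow(Add(-39, Mul(2, H)), -1)
Add(Function('m')(-483), Mul(-1, 88161)) = Add(Pow(Add(-39, Mul(2, -483)), -1), Mul(-1, 88161)) = Add(Pow(Add(-39, -966), -1), -88161) = Add(Pow(-1005, -1), -88161) = Add(Rational(-1, 1005), -88161) = Rational(-88601806, 1005)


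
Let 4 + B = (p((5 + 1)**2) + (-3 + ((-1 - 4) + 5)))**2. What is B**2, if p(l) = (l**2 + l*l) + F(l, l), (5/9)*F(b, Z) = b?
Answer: 30999328262520121/625 ≈ 4.9599e+13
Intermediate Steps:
F(b, Z) = 9*b/5
p(l) = 2*l**2 + 9*l/5 (p(l) = (l**2 + l*l) + 9*l/5 = (l**2 + l**2) + 9*l/5 = 2*l**2 + 9*l/5)
B = 176066261/25 (B = -4 + ((5 + 1)**2*(9 + 10*(5 + 1)**2)/5 + (-3 + ((-1 - 4) + 5)))**2 = -4 + ((1/5)*6**2*(9 + 10*6**2) + (-3 + (-5 + 5)))**2 = -4 + ((1/5)*36*(9 + 10*36) + (-3 + 0))**2 = -4 + ((1/5)*36*(9 + 360) - 3)**2 = -4 + ((1/5)*36*369 - 3)**2 = -4 + (13284/5 - 3)**2 = -4 + (13269/5)**2 = -4 + 176066361/25 = 176066261/25 ≈ 7.0426e+6)
B**2 = (176066261/25)**2 = 30999328262520121/625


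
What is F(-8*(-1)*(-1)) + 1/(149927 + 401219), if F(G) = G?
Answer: -4409167/551146 ≈ -8.0000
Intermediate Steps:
F(-8*(-1)*(-1)) + 1/(149927 + 401219) = -8*(-1)*(-1) + 1/(149927 + 401219) = 8*(-1) + 1/551146 = -8 + 1/551146 = -4409167/551146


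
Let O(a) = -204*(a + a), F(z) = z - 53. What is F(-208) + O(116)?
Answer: -47589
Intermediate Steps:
F(z) = -53 + z
O(a) = -408*a
F(-208) + O(116) = (-53 - 208) - 408*116 = -261 - 47328 = -47589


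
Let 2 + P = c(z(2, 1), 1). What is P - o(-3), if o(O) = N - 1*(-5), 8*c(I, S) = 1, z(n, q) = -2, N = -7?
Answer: ⅛ ≈ 0.12500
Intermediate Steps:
c(I, S) = ⅛ (c(I, S) = (⅛)*1 = ⅛)
P = -15/8 (P = -2 + ⅛ = -15/8 ≈ -1.8750)
o(O) = -2 (o(O) = -7 - 1*(-5) = -7 + 5 = -2)
P - o(-3) = -15/8 - 1*(-2) = -15/8 + 2 = ⅛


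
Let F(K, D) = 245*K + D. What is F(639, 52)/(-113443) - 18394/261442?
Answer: -1955923538/1348125673 ≈ -1.4508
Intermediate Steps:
F(K, D) = D + 245*K
F(639, 52)/(-113443) - 18394/261442 = (52 + 245*639)/(-113443) - 18394/261442 = (52 + 156555)*(-1/113443) - 18394*1/261442 = 156607*(-1/113443) - 9197/130721 = -14237/10313 - 9197/130721 = -1955923538/1348125673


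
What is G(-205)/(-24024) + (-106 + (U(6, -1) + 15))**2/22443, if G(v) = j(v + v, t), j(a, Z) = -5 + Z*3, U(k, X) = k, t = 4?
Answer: 8257919/25674792 ≈ 0.32164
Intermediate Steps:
j(a, Z) = -5 + 3*Z
G(v) = 7 (G(v) = -5 + 3*4 = -5 + 12 = 7)
G(-205)/(-24024) + (-106 + (U(6, -1) + 15))**2/22443 = 7/(-24024) + (-106 + (6 + 15))**2/22443 = 7*(-1/24024) + (-106 + 21)**2*(1/22443) = -1/3432 + (-85)**2*(1/22443) = -1/3432 + 7225*(1/22443) = -1/3432 + 7225/22443 = 8257919/25674792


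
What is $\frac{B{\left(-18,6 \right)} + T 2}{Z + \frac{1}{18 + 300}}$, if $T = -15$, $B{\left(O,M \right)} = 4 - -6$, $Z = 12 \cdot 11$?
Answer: $- \frac{6360}{41977} \approx -0.15151$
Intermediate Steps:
$Z = 132$
$B{\left(O,M \right)} = 10$ ($B{\left(O,M \right)} = 4 + 6 = 10$)
$\frac{B{\left(-18,6 \right)} + T 2}{Z + \frac{1}{18 + 300}} = \frac{10 - 30}{132 + \frac{1}{18 + 300}} = \frac{10 - 30}{132 + \frac{1}{318}} = - \frac{20}{132 + \frac{1}{318}} = - \frac{20}{\frac{41977}{318}} = \left(-20\right) \frac{318}{41977} = - \frac{6360}{41977}$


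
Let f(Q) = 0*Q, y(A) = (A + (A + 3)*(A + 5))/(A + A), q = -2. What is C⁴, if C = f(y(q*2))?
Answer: 0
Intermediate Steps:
y(A) = (A + (3 + A)*(5 + A))/(2*A) (y(A) = (A + (3 + A)*(5 + A))/((2*A)) = (A + (3 + A)*(5 + A))*(1/(2*A)) = (A + (3 + A)*(5 + A))/(2*A))
f(Q) = 0
C = 0
C⁴ = 0⁴ = 0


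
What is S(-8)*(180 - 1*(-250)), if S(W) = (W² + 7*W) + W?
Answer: 0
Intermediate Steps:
S(W) = W² + 8*W
S(-8)*(180 - 1*(-250)) = (-8*(8 - 8))*(180 - 1*(-250)) = (-8*0)*(180 + 250) = 0*430 = 0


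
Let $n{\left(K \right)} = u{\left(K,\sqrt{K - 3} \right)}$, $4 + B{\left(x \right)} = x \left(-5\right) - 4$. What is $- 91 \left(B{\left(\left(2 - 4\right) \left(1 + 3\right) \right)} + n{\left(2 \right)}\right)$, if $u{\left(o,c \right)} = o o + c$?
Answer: $-3276 - 91 i \approx -3276.0 - 91.0 i$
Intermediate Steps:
$B{\left(x \right)} = -8 - 5 x$ ($B{\left(x \right)} = -4 + \left(x \left(-5\right) - 4\right) = -4 - \left(4 + 5 x\right) = -8 - 5 x$)
$u{\left(o,c \right)} = c + o^{2}$ ($u{\left(o,c \right)} = o^{2} + c = c + o^{2}$)
$n{\left(K \right)} = K^{2} + \sqrt{-3 + K}$ ($n{\left(K \right)} = \sqrt{K - 3} + K^{2} = \sqrt{-3 + K} + K^{2} = K^{2} + \sqrt{-3 + K}$)
$- 91 \left(B{\left(\left(2 - 4\right) \left(1 + 3\right) \right)} + n{\left(2 \right)}\right) = - 91 \left(\left(-8 - 5 \left(2 - 4\right) \left(1 + 3\right)\right) + \left(2^{2} + \sqrt{-3 + 2}\right)\right) = - 91 \left(\left(-8 - 5 \left(\left(-2\right) 4\right)\right) + \left(4 + \sqrt{-1}\right)\right) = - 91 \left(\left(-8 - -40\right) + \left(4 + i\right)\right) = - 91 \left(\left(-8 + 40\right) + \left(4 + i\right)\right) = - 91 \left(32 + \left(4 + i\right)\right) = - 91 \left(36 + i\right) = -3276 - 91 i$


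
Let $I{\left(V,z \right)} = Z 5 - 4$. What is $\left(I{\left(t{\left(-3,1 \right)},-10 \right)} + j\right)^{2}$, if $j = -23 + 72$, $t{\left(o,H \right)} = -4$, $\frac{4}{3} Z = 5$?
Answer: $\frac{65025}{16} \approx 4064.1$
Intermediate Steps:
$Z = \frac{15}{4}$ ($Z = \frac{3}{4} \cdot 5 = \frac{15}{4} \approx 3.75$)
$j = 49$
$I{\left(V,z \right)} = \frac{59}{4}$ ($I{\left(V,z \right)} = \frac{15}{4} \cdot 5 - 4 = \frac{75}{4} - 4 = \frac{59}{4}$)
$\left(I{\left(t{\left(-3,1 \right)},-10 \right)} + j\right)^{2} = \left(\frac{59}{4} + 49\right)^{2} = \left(\frac{255}{4}\right)^{2} = \frac{65025}{16}$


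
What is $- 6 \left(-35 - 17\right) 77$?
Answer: $24024$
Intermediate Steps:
$- 6 \left(-35 - 17\right) 77 = \left(-6\right) \left(-52\right) 77 = 312 \cdot 77 = 24024$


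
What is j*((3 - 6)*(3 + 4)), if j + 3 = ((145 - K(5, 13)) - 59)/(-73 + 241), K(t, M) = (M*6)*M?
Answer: 179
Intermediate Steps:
K(t, M) = 6*M² (K(t, M) = (6*M)*M = 6*M²)
j = -179/21 (j = -3 + ((145 - 6*13²) - 59)/(-73 + 241) = -3 + ((145 - 6*169) - 59)/168 = -3 + ((145 - 1*1014) - 59)*(1/168) = -3 + ((145 - 1014) - 59)*(1/168) = -3 + (-869 - 59)*(1/168) = -3 - 928*1/168 = -3 - 116/21 = -179/21 ≈ -8.5238)
j*((3 - 6)*(3 + 4)) = -179*(3 - 6)*(3 + 4)/21 = -(-179)*7/7 = -179/21*(-21) = 179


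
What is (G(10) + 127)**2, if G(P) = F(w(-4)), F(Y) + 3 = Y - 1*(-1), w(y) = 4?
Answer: 16641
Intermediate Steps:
F(Y) = -2 + Y (F(Y) = -3 + (Y - 1*(-1)) = -3 + (Y + 1) = -3 + (1 + Y) = -2 + Y)
G(P) = 2 (G(P) = -2 + 4 = 2)
(G(10) + 127)**2 = (2 + 127)**2 = 129**2 = 16641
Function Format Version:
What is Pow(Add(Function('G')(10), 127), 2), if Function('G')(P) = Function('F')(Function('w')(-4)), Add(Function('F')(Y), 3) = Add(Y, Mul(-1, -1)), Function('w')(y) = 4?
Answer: 16641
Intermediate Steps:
Function('F')(Y) = Add(-2, Y) (Function('F')(Y) = Add(-3, Add(Y, Mul(-1, -1))) = Add(-3, Add(Y, 1)) = Add(-3, Add(1, Y)) = Add(-2, Y))
Function('G')(P) = 2 (Function('G')(P) = Add(-2, 4) = 2)
Pow(Add(Function('G')(10), 127), 2) = Pow(Add(2, 127), 2) = Pow(129, 2) = 16641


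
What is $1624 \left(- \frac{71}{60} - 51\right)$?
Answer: $- \frac{1271186}{15} \approx -84746.0$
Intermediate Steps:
$1624 \left(- \frac{71}{60} - 51\right) = 1624 \left(- \frac{3131}{60}\right) = - \frac{1271186}{15}$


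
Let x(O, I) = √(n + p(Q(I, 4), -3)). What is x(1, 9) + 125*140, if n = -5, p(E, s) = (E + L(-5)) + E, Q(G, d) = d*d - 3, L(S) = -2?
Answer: 17500 + √19 ≈ 17504.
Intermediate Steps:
Q(G, d) = -3 + d² (Q(G, d) = d² - 3 = -3 + d²)
p(E, s) = -2 + 2*E (p(E, s) = (E - 2) + E = (-2 + E) + E = -2 + 2*E)
x(O, I) = √19 (x(O, I) = √(-5 + (-2 + 2*(-3 + 4²))) = √(-5 + (-2 + 2*(-3 + 16))) = √(-5 + (-2 + 2*13)) = √(-5 + (-2 + 26)) = √(-5 + 24) = √19)
x(1, 9) + 125*140 = √19 + 125*140 = √19 + 17500 = 17500 + √19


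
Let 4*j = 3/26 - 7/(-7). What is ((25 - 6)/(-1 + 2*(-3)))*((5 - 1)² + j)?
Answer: -32167/728 ≈ -44.185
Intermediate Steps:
j = 29/104 (j = (3/26 - 7/(-7))/4 = (3*(1/26) - 7*(-⅐))/4 = (3/26 + 1)/4 = (¼)*(29/26) = 29/104 ≈ 0.27885)
((25 - 6)/(-1 + 2*(-3)))*((5 - 1)² + j) = ((25 - 6)/(-1 + 2*(-3)))*((5 - 1)² + 29/104) = (19/(-1 - 6))*(4² + 29/104) = (19/(-7))*(16 + 29/104) = (19*(-⅐))*(1693/104) = -19/7*1693/104 = -32167/728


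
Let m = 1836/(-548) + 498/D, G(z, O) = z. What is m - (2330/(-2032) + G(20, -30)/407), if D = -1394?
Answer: -103061884117/39485847368 ≈ -2.6101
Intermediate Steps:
m = -354036/95489 (m = 1836/(-548) + 498/(-1394) = 1836*(-1/548) + 498*(-1/1394) = -459/137 - 249/697 = -354036/95489 ≈ -3.7076)
m - (2330/(-2032) + G(20, -30)/407) = -354036/95489 - (2330/(-2032) + 20/407) = -354036/95489 - (2330*(-1/2032) + 20*(1/407)) = -354036/95489 - (-1165/1016 + 20/407) = -354036/95489 - 1*(-453835/413512) = -354036/95489 + 453835/413512 = -103061884117/39485847368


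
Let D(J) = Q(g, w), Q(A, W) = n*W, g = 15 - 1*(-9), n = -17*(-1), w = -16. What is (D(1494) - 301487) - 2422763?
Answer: -2724522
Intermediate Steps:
n = 17
g = 24 (g = 15 + 9 = 24)
Q(A, W) = 17*W
D(J) = -272 (D(J) = 17*(-16) = -272)
(D(1494) - 301487) - 2422763 = (-272 - 301487) - 2422763 = -301759 - 2422763 = -2724522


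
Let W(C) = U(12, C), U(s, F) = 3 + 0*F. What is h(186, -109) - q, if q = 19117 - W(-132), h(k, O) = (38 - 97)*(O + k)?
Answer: -23657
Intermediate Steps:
U(s, F) = 3 (U(s, F) = 3 + 0 = 3)
W(C) = 3
h(k, O) = -59*O - 59*k (h(k, O) = -59*(O + k) = -59*O - 59*k)
q = 19114 (q = 19117 - 1*3 = 19117 - 3 = 19114)
h(186, -109) - q = (-59*(-109) - 59*186) - 1*19114 = (6431 - 10974) - 19114 = -4543 - 19114 = -23657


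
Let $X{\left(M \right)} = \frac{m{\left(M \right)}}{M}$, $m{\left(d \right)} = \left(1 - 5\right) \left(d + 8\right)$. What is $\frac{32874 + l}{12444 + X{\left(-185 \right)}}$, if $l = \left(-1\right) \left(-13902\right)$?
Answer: $\frac{360565}{95893} \approx 3.7601$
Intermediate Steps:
$m{\left(d \right)} = -32 - 4 d$ ($m{\left(d \right)} = - 4 \left(8 + d\right) = -32 - 4 d$)
$X{\left(M \right)} = \frac{-32 - 4 M}{M}$
$l = 13902$
$\frac{32874 + l}{12444 + X{\left(-185 \right)}} = \frac{32874 + 13902}{12444 - \left(4 + \frac{32}{-185}\right)} = \frac{46776}{12444 - \frac{708}{185}} = \frac{46776}{\frac{2301432}{185}} = 46776 \cdot \frac{185}{2301432} = \frac{360565}{95893}$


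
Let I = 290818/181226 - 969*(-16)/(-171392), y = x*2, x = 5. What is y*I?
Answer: 7349086055/485323228 ≈ 15.143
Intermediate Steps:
y = 10 (y = 5*2 = 10)
I = 1469817211/970646456 (I = 290818*(1/181226) + 15504*(-1/171392) = 145409/90613 - 969/10712 = 1469817211/970646456 ≈ 1.5143)
y*I = 10*(1469817211/970646456) = 7349086055/485323228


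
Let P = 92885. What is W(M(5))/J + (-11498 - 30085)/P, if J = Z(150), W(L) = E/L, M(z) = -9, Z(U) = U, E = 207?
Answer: -1674761/2786550 ≈ -0.60102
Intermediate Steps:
W(L) = 207/L
J = 150
W(M(5))/J + (-11498 - 30085)/P = (207/(-9))/150 + (-11498 - 30085)/92885 = (207*(-⅑))*(1/150) - 41583*1/92885 = -23*1/150 - 41583/92885 = -23/150 - 41583/92885 = -1674761/2786550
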